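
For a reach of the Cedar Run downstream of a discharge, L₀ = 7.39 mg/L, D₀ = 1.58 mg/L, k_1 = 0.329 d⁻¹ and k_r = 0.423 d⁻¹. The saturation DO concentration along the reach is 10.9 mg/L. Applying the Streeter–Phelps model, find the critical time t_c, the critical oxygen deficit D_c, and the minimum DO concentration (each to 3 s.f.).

t_c = [1/(k_r−k_1)] ln[(k_r/k_1)(1 − D₀(k_r−k_1)/(k_1 L₀))]
= [1/(0.423−0.329)] ln[(0.423/0.329)(1 − 1.58×0.09400/(0.329×7.39))]
= (1/0.09400) ln[1.286 × 0.9389] = 10.64 × ln(1.207) = 10.64 × 0.1883 = 2.003 d.
D_c = (k_1/k_r) L₀ e^(−k_1 t_c) = (0.329/0.423) × 7.39 × e^(−0.329×2.003) = 0.7778 × 7.39 × 0.5174 = 2.974 mg/L.
Minimum DO = C_s − D_c = 10.9 − 2.974 = 7.926 mg/L.

t_c ≈ 2.00 d; D_c ≈ 2.97 mg/L; min DO ≈ 7.93 mg/L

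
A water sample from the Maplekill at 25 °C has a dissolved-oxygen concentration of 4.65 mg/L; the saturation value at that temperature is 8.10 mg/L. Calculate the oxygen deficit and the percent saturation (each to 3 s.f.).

D = C_s − C = 8.10 − 4.65 = 3.45 mg/L.
% saturation = 4.65/8.10 × 100 = 57.4 %.

D ≈ 3.45 mg/L; 57.4 % saturation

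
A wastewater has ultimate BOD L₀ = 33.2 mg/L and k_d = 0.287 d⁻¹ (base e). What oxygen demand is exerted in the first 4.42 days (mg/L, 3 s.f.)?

y ≈ 23.9 mg/L

y_t = L₀(1 − e^(−k_d t)) = 33.2 × (1 − e^(−0.287×4.42))
= 33.2 × (1 − 0.2812) = 33.2 × 0.7188 = 23.86 mg/L.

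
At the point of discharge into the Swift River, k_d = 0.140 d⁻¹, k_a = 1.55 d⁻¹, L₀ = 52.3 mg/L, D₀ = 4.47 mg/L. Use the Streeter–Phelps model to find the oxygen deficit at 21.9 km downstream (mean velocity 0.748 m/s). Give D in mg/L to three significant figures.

D ≈ 4.52 mg/L

Travel time t = x/v = 21.9 km / (0.748 m/s) = 21900 m / 0.748 m/s = 29280 s = 0.3389 d.
k_d L₀/(k_a−k_d) = 0.140×52.3/(1.55−0.140) = 7.322/1.410 = 5.193 mg/L.
e^(−k_d t) = e^(−0.140×0.3389) = 0.9537; e^(−k_a t) = e^(−1.55×0.3389) = 0.5914.
D = 5.193 × (0.9537 − 0.5914) + 4.47 × 0.5914 = 1.881 + 2.644 = 4.525 mg/L.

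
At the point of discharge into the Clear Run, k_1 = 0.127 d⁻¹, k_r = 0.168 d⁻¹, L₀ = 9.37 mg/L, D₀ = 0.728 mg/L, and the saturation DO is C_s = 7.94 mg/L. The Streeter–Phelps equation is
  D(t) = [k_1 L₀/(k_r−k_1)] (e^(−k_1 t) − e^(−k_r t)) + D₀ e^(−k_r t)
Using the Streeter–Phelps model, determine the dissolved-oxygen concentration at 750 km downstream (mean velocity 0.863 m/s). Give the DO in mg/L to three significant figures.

DO ≈ 5.07 mg/L

Travel time t = x/v = 750 km / (0.863 m/s) = 750000 m / 0.863 m/s = 869100 s = 10.06 d.
k_1 L₀/(k_r−k_1) = 0.127×9.37/(0.168−0.127) = 1.190/0.04100 = 29.02 mg/L.
e^(−k_1 t) = e^(−0.127×10.06) = 0.2788; e^(−k_r t) = e^(−0.168×10.06) = 0.1845.
D = 29.02 × (0.2788 − 0.1845) + 0.728 × 0.1845 = 2.734 + 0.1344 = 2.868 mg/L.
DO = C_s − D = 7.94 − 2.868 = 5.072 mg/L.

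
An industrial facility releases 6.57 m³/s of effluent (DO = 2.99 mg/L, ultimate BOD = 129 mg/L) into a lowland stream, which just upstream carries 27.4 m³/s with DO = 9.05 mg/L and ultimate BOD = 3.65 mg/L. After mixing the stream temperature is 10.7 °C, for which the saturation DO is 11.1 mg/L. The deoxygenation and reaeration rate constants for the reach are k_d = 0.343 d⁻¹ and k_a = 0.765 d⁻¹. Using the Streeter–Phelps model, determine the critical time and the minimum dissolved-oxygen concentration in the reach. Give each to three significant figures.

Mixed DO = (27.4×9.05 + 6.57×2.99)/(27.4+6.57) = 267.6/33.97 = 7.878 mg/L.
Mixed L₀ = (27.4×3.65 + 6.57×129)/(33.97) = 947.5/33.97 = 27.89 mg/L.
Initial deficit D₀ = C_s − DO₀ = 11.1 − 7.878 = 3.222 mg/L.
t_c = (1/0.4220) ln[(0.765/0.343)(1 − 3.222×0.4220/(0.343×27.89))] = 2.370 × ln(1.913) = 1.538 d.
D_c = (0.343/0.765) × 27.89 × e^(−0.343×1.538) = 0.4484 × 27.89 × 0.5901 = 7.381 mg/L.
Minimum DO = 11.1 − 7.381 = 3.719 mg/L.

t_c ≈ 1.54 d; minimum DO ≈ 3.72 mg/L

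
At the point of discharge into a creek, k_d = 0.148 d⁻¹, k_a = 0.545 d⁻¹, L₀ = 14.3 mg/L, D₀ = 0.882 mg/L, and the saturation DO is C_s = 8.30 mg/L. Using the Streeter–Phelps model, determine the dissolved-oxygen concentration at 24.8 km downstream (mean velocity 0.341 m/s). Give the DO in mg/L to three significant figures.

Travel time t = x/v = 24.8 km / (0.341 m/s) = 24800 m / 0.341 m/s = 72730 s = 0.8418 d.
k_d L₀/(k_a−k_d) = 0.148×14.3/(0.545−0.148) = 2.116/0.3970 = 5.331 mg/L.
e^(−k_d t) = e^(−0.148×0.8418) = 0.8829; e^(−k_a t) = e^(−0.545×0.8418) = 0.6321.
D = 5.331 × (0.8829 − 0.6321) + 0.882 × 0.6321 = 1.337 + 0.5575 = 1.894 mg/L.
DO = C_s − D = 8.30 − 1.894 = 6.406 mg/L.

DO ≈ 6.41 mg/L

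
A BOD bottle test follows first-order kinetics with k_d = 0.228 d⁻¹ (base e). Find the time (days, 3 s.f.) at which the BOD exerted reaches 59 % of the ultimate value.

y/L₀ = 1 − e^(−k_d t) = 0.59 ⇒ e^(−k_d t) = 0.410
t = −ln(0.410) / 0.228 = 0.8916 / 0.228 = 3.911 d.

t ≈ 3.91 d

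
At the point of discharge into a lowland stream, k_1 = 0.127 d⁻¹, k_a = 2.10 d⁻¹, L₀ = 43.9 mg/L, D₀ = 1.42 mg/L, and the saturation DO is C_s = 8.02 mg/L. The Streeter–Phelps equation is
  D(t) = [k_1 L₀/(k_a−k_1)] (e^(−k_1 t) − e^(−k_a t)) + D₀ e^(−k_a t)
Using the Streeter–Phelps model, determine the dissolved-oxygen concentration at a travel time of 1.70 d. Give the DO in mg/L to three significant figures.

k_1 L₀/(k_a−k_1) = 0.127×43.9/(2.10−0.127) = 5.575/1.973 = 2.826 mg/L.
e^(−k_1 t) = e^(−0.127×1.700) = 0.8058; e^(−k_a t) = e^(−2.10×1.700) = 0.02816.
D = 2.826 × (0.8058 − 0.02816) + 1.42 × 0.02816 = 2.198 + 0.03998 = 2.237 mg/L.
DO = C_s − D = 8.02 − 2.237 = 5.783 mg/L.

DO ≈ 5.78 mg/L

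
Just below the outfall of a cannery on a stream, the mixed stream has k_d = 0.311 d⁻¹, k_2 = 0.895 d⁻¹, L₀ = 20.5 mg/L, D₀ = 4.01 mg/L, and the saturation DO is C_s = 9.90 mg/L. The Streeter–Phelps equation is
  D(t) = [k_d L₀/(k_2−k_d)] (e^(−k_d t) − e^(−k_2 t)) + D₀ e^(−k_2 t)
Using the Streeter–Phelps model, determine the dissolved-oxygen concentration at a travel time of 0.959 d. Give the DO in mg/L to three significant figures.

DO ≈ 4.73 mg/L

k_d L₀/(k_2−k_d) = 0.311×20.5/(0.895−0.311) = 6.375/0.5840 = 10.92 mg/L.
e^(−k_d t) = e^(−0.311×0.9590) = 0.7421; e^(−k_2 t) = e^(−0.895×0.9590) = 0.4239.
D = 10.92 × (0.7421 − 0.4239) + 4.01 × 0.4239 = 3.474 + 1.700 = 5.174 mg/L.
DO = C_s − D = 9.90 − 5.174 = 4.726 mg/L.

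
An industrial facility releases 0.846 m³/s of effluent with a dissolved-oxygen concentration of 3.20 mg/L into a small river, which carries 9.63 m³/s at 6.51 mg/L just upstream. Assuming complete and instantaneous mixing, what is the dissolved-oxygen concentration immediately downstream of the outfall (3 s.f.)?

6.24 mg/L

Flow-weighted mixing: C = (Q_r C_r + Q_w C_w)/(Q_r + Q_w)
= (9.63×6.51 + 0.846×3.20)/(9.63 + 0.846) = 65.40/10.48 = 6.243 mg/L.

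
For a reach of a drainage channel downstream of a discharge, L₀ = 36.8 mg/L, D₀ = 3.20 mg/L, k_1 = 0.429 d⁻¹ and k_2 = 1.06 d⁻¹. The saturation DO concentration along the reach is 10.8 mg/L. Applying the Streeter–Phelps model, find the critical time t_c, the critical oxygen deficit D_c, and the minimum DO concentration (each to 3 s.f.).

t_c ≈ 1.22 d; D_c ≈ 8.84 mg/L; min DO ≈ 1.96 mg/L

At the critical point dD/dt = 0, so k_1 L₀ e^(−k_1 t) = k_2 D. Substituting D(t) from the Streeter–Phelps equation and solving for t gives
t_c = ln[(k_2/k_1)(1 − D₀(k_2−k_1)/(k_1 L₀))] / (k_2−k_1).
Here k_2−k_1 = 0.6310 d⁻¹ and 1 − D₀(k_2−k_1)/(k_1 L₀) = 1 − 3.20×0.6310/(0.429×36.8) = 0.8721, so
t_c = ln(2.471 × 0.8721) / 0.6310 = 0.7677 / 0.6310 = 1.217 d.
L(t_c) = L₀ e^(−k_1 t_c) = 36.8 × 0.5934 = 21.84 mg/L, and at the critical point k_2 D_c = k_1 L, so D_c = (0.429/1.06) × 21.84 = 8.837 mg/L.
Minimum DO = C_s − D_c = 10.8 − 8.837 = 1.963 mg/L.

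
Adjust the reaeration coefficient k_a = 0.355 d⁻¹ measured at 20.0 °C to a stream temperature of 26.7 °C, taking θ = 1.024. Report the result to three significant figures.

k_a(T₂) = k_a(T₁) · θ^(T₂−T₁) = 0.355 × 1.024^(26.7−20.0)
= 0.355 × 1.024^6.70 = 0.355 × 1.172 = 0.4161 d⁻¹.

k_a ≈ 0.416 d⁻¹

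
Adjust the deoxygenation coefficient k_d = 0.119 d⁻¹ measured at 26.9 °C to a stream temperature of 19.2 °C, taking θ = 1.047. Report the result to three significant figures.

k_d(T₂) = k_d(T₁) · θ^(T₂−T₁) = 0.119 × 1.047^(19.2−26.9)
= 0.119 × 1.047^-7.70 = 0.119 × 0.7021 = 0.08355 d⁻¹.

k_d ≈ 0.0836 d⁻¹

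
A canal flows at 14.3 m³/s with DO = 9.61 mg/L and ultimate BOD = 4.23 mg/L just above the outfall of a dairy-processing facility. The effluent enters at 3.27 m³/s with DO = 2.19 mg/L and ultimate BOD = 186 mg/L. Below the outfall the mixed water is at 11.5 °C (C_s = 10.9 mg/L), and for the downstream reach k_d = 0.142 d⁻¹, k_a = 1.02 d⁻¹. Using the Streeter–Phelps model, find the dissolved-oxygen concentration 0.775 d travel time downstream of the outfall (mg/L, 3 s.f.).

Mixed DO = (14.3×9.61 + 3.27×2.19)/(14.3+3.27) = 144.6/17.57 = 8.229 mg/L.
Mixed L₀ = (14.3×4.23 + 3.27×186)/(17.57) = 668.7/17.57 = 38.06 mg/L.
Initial deficit D₀ = C_s − DO₀ = 10.9 − 8.229 = 2.671 mg/L.
D(0.775) = [0.142×38.06/(1.02−0.142)](e^(−0.142×0.775) − e^(−1.02×0.775)) + 2.671 e^(−1.02×0.775)
= 6.155 × (0.8958 − 0.4536) + 2.671 × 0.4536 = 3.933 mg/L.
DO = 10.9 − 3.933 = 6.967 mg/L.

DO ≈ 6.97 mg/L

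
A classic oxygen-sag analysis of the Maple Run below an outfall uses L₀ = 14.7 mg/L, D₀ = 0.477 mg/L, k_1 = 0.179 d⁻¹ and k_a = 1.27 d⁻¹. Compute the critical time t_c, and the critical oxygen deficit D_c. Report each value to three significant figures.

t_c = [1/(k_a−k_1)] ln[(k_a/k_1)(1 − D₀(k_a−k_1)/(k_1 L₀))]
= [1/(1.27−0.179)] ln[(1.27/0.179)(1 − 0.477×1.091/(0.179×14.7))]
= (1/1.091) ln[7.095 × 0.8022] = 0.9166 × ln(5.692) = 0.9166 × 1.739 = 1.594 d.
L(t_c) = L₀ e^(−k_1 t_c) = 14.7 × 0.7518 = 11.05 mg/L, and at the critical point k_a D_c = k_1 L, so D_c = (0.179/1.27) × 11.05 = 1.558 mg/L.

t_c ≈ 1.59 d; D_c ≈ 1.56 mg/L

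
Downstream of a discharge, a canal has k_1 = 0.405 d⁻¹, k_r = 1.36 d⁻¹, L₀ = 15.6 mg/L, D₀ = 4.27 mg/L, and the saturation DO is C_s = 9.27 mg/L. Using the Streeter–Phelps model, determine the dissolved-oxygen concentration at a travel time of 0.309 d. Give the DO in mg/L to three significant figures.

DO ≈ 4.97 mg/L

k_1 L₀/(k_r−k_1) = 0.405×15.6/(1.36−0.405) = 6.318/0.9550 = 6.616 mg/L.
e^(−k_1 t) = e^(−0.405×0.3090) = 0.8824; e^(−k_r t) = e^(−1.36×0.3090) = 0.6569.
D = 6.616 × (0.8824 − 0.6569) + 4.27 × 0.6569 = 1.492 + 2.805 = 4.297 mg/L.
DO = C_s − D = 9.27 − 4.297 = 4.973 mg/L.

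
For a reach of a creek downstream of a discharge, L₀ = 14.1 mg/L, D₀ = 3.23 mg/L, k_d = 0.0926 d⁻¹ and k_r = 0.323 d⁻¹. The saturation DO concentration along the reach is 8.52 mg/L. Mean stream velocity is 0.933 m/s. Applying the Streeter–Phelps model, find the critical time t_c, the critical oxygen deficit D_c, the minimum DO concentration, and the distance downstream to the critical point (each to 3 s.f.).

At the critical point dD/dt = 0, so k_d L₀ e^(−k_d t) = k_r D. Substituting D(t) from the Streeter–Phelps equation and solving for t gives
t_c = ln[(k_r/k_d)(1 − D₀(k_r−k_d)/(k_d L₀))] / (k_r−k_d).
Here k_r−k_d = 0.2304 d⁻¹ and 1 − D₀(k_r−k_d)/(k_d L₀) = 1 − 3.23×0.2304/(0.0926×14.1) = 0.4300, so
t_c = ln(3.488 × 0.4300) / 0.2304 = 0.4055 / 0.2304 = 1.760 d.
L(t_c) = L₀ e^(−k_d t_c) = 14.1 × 0.8496 = 11.98 mg/L, and at the critical point k_r D_c = k_d L, so D_c = (0.0926/0.323) × 11.98 = 3.434 mg/L.
Minimum DO = C_s − D_c = 8.52 − 3.434 = 5.086 mg/L.
x_c = v t_c = 0.933 m/s × 1.760 d × 86400 s/d = 141900 m ≈ 142 km.

t_c ≈ 1.76 d; D_c ≈ 3.43 mg/L; min DO ≈ 5.09 mg/L; x_c ≈ 142 km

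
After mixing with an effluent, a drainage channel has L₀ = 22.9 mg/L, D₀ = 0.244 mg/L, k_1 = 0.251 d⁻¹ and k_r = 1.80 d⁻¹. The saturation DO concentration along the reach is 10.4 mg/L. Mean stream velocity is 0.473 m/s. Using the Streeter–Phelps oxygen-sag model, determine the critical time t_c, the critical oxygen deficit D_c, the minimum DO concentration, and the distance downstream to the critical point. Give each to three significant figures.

With k_r/k_1 = 7.171 and 1 − D₀(k_r−k_1)/(k_1 L₀) = 0.9342,
t_c = ln(7.171 × 0.9342) / (1.80 − 0.251) = ln(6.700) / 1.549 = 1.902/1.549 = 1.228 d.
D_c = (k_1/k_r) L₀ e^(−k_1 t_c) = (0.251/1.80) × 22.9 × e^(−0.251×1.228) = 0.1394 × 22.9 × 0.7348 = 2.346 mg/L.
Minimum DO = C_s − D_c = 10.4 − 2.346 = 8.054 mg/L.
x_c = v t_c = 0.473 m/s × 1.228 d × 86400 s/d = 50180 m ≈ 50.2 km.

t_c ≈ 1.23 d; D_c ≈ 2.35 mg/L; min DO ≈ 8.05 mg/L; x_c ≈ 50.2 km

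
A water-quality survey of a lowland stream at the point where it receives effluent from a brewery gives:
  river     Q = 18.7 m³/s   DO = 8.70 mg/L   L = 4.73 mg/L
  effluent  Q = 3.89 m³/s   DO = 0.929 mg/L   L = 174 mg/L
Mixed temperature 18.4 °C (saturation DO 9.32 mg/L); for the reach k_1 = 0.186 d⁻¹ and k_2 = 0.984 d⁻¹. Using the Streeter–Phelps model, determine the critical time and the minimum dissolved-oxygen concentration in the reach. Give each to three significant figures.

Mixed DO = (18.7×8.70 + 3.89×0.929)/(18.7+3.89) = 166.3/22.59 = 7.362 mg/L.
Mixed L₀ = (18.7×4.73 + 3.89×174)/(22.59) = 765.3/22.59 = 33.88 mg/L.
Initial deficit D₀ = C_s − DO₀ = 9.32 − 7.362 = 1.958 mg/L.
t_c = (1/0.7980) ln[(0.984/0.186)(1 − 1.958×0.7980/(0.186×33.88))] = 1.253 × ln(3.978) = 1.730 d.
D_c = (0.186/0.984) × 33.88 × e^(−0.186×1.730) = 0.1890 × 33.88 × 0.7248 = 4.641 mg/L.
Minimum DO = 9.32 − 4.641 = 4.679 mg/L.

t_c ≈ 1.73 d; minimum DO ≈ 4.68 mg/L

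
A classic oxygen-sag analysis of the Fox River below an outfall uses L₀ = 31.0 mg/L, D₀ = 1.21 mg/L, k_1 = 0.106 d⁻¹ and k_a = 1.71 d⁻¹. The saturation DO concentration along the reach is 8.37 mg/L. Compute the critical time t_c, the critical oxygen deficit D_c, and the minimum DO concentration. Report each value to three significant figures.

With k_a/k_1 = 16.13 and 1 − D₀(k_a−k_1)/(k_1 L₀) = 0.4094,
t_c = ln(16.13 × 0.4094) / (1.71 − 0.106) = ln(6.604) / 1.604 = 1.888/1.604 = 1.177 d.
D_c = (k_1/k_a) L₀ e^(−k_1 t_c) = (0.106/1.71) × 31.0 × e^(−0.106×1.177) = 0.06199 × 31.0 × 0.8827 = 1.696 mg/L.
Minimum DO = C_s − D_c = 8.37 − 1.696 = 6.674 mg/L.

t_c ≈ 1.18 d; D_c ≈ 1.70 mg/L; min DO ≈ 6.67 mg/L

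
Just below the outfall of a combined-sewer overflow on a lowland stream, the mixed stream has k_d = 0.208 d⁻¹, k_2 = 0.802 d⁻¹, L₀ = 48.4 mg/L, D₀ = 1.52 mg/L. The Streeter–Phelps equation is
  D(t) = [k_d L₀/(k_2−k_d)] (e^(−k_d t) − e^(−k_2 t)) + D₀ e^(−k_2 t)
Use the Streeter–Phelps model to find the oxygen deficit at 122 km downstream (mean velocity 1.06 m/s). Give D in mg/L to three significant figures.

D ≈ 7.55 mg/L

Travel time t = x/v = 122 km / (1.06 m/s) = 122000 m / 1.06 m/s = 115100 s = 1.332 d.
k_d L₀/(k_2−k_d) = 0.208×48.4/(0.802−0.208) = 10.07/0.5940 = 16.95 mg/L.
e^(−k_d t) = e^(−0.208×1.332) = 0.7580; e^(−k_2 t) = e^(−0.802×1.332) = 0.3436.
D = 16.95 × (0.7580 − 0.3436) + 1.52 × 0.3436 = 7.024 + 0.5222 = 7.546 mg/L.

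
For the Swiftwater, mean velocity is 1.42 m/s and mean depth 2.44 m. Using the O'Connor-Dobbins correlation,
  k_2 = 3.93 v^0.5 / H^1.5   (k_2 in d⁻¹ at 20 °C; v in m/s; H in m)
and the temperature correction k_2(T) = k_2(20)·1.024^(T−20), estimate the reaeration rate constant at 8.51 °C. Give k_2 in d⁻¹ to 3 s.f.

k_2(20) = 3.93 × 1.42^0.5 / 2.44^1.5 = 3.93 × 1.192 / 3.811 = 1.229 d⁻¹.
k_2(8.51) = 1.229 × 1.024^(8.51−20) = 1.229 × 0.7615 = 0.9356 d⁻¹.

k_2 ≈ 0.936 d⁻¹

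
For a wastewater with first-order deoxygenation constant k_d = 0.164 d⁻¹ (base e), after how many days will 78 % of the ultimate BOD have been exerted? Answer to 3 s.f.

t ≈ 9.23 d

y/L₀ = 1 − e^(−k_d t) = 0.78 ⇒ e^(−k_d t) = 0.220
t = −ln(0.220) / 0.164 = 1.514 / 0.164 = 9.232 d.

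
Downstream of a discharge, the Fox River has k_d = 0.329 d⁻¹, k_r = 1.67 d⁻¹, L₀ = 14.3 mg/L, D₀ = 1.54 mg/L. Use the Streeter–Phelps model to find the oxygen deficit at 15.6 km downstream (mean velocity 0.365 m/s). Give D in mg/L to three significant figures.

D ≈ 2.12 mg/L

Travel time t = x/v = 15.6 km / (0.365 m/s) = 15600 m / 0.365 m/s = 42740 s = 0.4947 d.
k_d L₀/(k_r−k_d) = 0.329×14.3/(1.67−0.329) = 4.705/1.341 = 3.508 mg/L.
e^(−k_d t) = e^(−0.329×0.4947) = 0.8498; e^(−k_r t) = e^(−1.67×0.4947) = 0.4378.
D = 3.508 × (0.8498 − 0.4378) + 1.54 × 0.4378 = 1.446 + 0.6741 = 2.120 mg/L.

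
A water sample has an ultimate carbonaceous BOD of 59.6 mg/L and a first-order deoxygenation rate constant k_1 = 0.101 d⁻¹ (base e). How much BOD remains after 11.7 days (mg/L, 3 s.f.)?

L ≈ 18.3 mg/L

L_t = L₀ e^(−k_1 t) = 59.6 × e^(−0.101×11.7) = 59.6 × 0.3068 = 18.28 mg/L.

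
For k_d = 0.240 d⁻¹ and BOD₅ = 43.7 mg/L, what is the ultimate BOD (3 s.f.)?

L₀ ≈ 62.5 mg/L

BOD₅ = L₀(1 − e^(−5k_d)) ⇒ L₀ = BOD₅ / (1 − e^(−5×0.240))
= 43.7 / (1 − 0.3012) = 43.7 / 0.6988 = 62.54 mg/L.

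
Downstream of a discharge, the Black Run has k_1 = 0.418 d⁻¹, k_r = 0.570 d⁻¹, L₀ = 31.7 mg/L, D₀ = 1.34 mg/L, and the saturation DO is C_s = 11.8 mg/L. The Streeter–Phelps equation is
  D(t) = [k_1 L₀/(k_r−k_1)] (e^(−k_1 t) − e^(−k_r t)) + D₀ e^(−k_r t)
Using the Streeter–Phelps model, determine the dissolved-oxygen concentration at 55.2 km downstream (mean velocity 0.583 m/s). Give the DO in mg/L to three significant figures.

Travel time t = x/v = 55.2 km / (0.583 m/s) = 55200 m / 0.583 m/s = 94680 s = 1.096 d.
k_1 L₀/(k_r−k_1) = 0.418×31.7/(0.570−0.418) = 13.25/0.1520 = 87.18 mg/L.
e^(−k_1 t) = e^(−0.418×1.096) = 0.6325; e^(−k_r t) = e^(−0.570×1.096) = 0.5355.
D = 87.18 × (0.6325 − 0.5355) + 1.34 × 0.5355 = 8.460 + 0.7175 = 9.178 mg/L.
DO = C_s − D = 11.8 − 9.178 = 2.622 mg/L.

DO ≈ 2.62 mg/L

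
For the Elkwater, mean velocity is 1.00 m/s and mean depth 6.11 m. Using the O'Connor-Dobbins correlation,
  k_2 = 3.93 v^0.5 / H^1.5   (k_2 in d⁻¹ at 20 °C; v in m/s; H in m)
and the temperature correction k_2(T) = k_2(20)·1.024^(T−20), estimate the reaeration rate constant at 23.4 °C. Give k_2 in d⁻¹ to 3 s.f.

k_2(20) = 3.93 × 1.00^0.5 / 6.11^1.5 = 3.93 × 1.000 / 15.10 = 0.2602 d⁻¹.
k_2(23.4) = 0.2602 × 1.024^(23.4−20) = 0.2602 × 1.084 = 0.2821 d⁻¹.

k_2 ≈ 0.282 d⁻¹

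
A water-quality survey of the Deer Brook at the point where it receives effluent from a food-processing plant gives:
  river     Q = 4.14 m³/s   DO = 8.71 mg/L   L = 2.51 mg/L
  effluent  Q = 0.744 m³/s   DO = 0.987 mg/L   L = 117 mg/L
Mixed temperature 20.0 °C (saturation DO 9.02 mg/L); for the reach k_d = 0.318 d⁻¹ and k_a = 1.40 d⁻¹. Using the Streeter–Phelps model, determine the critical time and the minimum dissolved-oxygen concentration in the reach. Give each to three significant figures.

t_c ≈ 1.10 d; minimum DO ≈ 5.83 mg/L

Mixed DO = (4.14×8.71 + 0.744×0.987)/(4.14+0.744) = 36.79/4.884 = 7.534 mg/L.
Mixed L₀ = (4.14×2.51 + 0.744×117)/(4.884) = 97.44/4.884 = 19.95 mg/L.
Initial deficit D₀ = C_s − DO₀ = 9.02 − 7.534 = 1.486 mg/L.
t_c = (1/1.082) ln[(1.40/0.318)(1 − 1.486×1.082/(0.318×19.95))] = 0.9242 × ln(3.286) = 1.100 d.
D_c = (0.318/1.40) × 19.95 × e^(−0.318×1.100) = 0.2271 × 19.95 × 0.7049 = 3.194 mg/L.
Minimum DO = 9.02 − 3.194 = 5.826 mg/L.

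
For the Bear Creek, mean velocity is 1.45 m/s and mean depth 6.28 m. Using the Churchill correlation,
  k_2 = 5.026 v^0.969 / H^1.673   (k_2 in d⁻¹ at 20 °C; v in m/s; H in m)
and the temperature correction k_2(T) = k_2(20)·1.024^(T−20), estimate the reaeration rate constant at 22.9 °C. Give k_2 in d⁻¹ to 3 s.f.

k_2 ≈ 0.357 d⁻¹

k_2(20) = 5.026 × 1.45^0.969 / 6.28^1.673 = 5.026 × 1.433 / 21.63 = 0.3331 d⁻¹.
k_2(22.9) = 0.3331 × 1.024^(22.9−20) = 0.3331 × 1.071 = 0.3568 d⁻¹.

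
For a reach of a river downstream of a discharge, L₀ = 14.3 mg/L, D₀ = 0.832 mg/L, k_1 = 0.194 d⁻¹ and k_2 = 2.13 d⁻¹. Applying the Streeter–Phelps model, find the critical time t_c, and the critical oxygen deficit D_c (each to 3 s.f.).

t_c ≈ 0.789 d; D_c ≈ 1.12 mg/L

t_c = [1/(k_2−k_1)] ln[(k_2/k_1)(1 − D₀(k_2−k_1)/(k_1 L₀))]
= [1/(2.13−0.194)] ln[(2.13/0.194)(1 − 0.832×1.936/(0.194×14.3))]
= (1/1.936) ln[10.98 × 0.4194] = 0.5165 × ln(4.605) = 0.5165 × 1.527 = 0.7888 d.
L(t_c) = L₀ e^(−k_1 t_c) = 14.3 × 0.8581 = 12.27 mg/L, and at the critical point k_2 D_c = k_1 L, so D_c = (0.194/2.13) × 12.27 = 1.118 mg/L.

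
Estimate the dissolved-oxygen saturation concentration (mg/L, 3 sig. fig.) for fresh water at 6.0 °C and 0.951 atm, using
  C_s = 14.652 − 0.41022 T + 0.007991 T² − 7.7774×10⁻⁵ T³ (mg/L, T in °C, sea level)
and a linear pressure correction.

C_s ≈ 11.9 mg/L

At sea level: C_s = 14.652 − 0.41022×6.0 + 0.007991×6.0² − 7.7774×10⁻⁵×6.0³ = 12.46 mg/L.
Pressure correction: C_s' = 12.46 × 0.951 = 11.85 mg/L.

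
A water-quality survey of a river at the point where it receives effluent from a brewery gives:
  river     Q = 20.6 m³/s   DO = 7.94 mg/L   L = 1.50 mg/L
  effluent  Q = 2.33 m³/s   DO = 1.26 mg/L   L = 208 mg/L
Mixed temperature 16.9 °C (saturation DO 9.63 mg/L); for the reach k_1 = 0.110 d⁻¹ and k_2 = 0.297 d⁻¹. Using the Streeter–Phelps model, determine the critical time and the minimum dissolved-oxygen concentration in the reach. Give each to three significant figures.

t_c ≈ 4.26 d; minimum DO ≈ 4.42 mg/L

Mixed DO = (20.6×7.94 + 2.33×1.26)/(20.6+2.33) = 166.5/22.93 = 7.261 mg/L.
Mixed L₀ = (20.6×1.50 + 2.33×208)/(22.93) = 515.5/22.93 = 22.48 mg/L.
Initial deficit D₀ = C_s − DO₀ = 9.63 − 7.261 = 2.369 mg/L.
t_c = (1/0.1870) ln[(0.297/0.110)(1 − 2.369×0.1870/(0.110×22.48))] = 5.348 × ln(2.216) = 4.256 d.
D_c = (0.110/0.297) × 22.48 × e^(−0.110×4.256) = 0.3704 × 22.48 × 0.6261 = 5.214 mg/L.
Minimum DO = 9.63 − 5.214 = 4.416 mg/L.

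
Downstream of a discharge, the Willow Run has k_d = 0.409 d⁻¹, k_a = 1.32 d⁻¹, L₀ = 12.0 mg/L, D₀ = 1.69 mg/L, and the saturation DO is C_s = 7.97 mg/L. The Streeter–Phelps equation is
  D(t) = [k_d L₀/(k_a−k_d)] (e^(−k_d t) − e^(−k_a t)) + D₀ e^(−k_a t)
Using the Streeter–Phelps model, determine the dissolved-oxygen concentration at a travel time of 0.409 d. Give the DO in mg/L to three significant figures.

DO ≈ 5.57 mg/L

k_d L₀/(k_a−k_d) = 0.409×12.0/(1.32−0.409) = 4.908/0.9110 = 5.387 mg/L.
e^(−k_d t) = e^(−0.409×0.4090) = 0.8460; e^(−k_a t) = e^(−1.32×0.4090) = 0.5828.
D = 5.387 × (0.8460 − 0.5828) + 1.69 × 0.5828 = 1.418 + 0.9850 = 2.403 mg/L.
DO = C_s − D = 7.97 − 2.403 = 5.567 mg/L.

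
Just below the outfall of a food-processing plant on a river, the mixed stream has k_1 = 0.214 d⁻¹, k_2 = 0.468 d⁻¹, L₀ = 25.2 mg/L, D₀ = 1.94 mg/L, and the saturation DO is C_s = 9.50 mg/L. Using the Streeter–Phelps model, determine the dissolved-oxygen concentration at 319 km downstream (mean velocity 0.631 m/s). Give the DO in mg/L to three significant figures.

DO ≈ 4.68 mg/L

Travel time t = x/v = 319 km / (0.631 m/s) = 319000 m / 0.631 m/s = 505500 s = 5.851 d.
k_1 L₀/(k_2−k_1) = 0.214×25.2/(0.468−0.214) = 5.393/0.2540 = 21.23 mg/L.
e^(−k_1 t) = e^(−0.214×5.851) = 0.2859; e^(−k_2 t) = e^(−0.468×5.851) = 0.06468.
D = 21.23 × (0.2859 − 0.06468) + 1.94 × 0.06468 = 4.697 + 0.1255 = 4.822 mg/L.
DO = C_s − D = 9.50 − 4.822 = 4.678 mg/L.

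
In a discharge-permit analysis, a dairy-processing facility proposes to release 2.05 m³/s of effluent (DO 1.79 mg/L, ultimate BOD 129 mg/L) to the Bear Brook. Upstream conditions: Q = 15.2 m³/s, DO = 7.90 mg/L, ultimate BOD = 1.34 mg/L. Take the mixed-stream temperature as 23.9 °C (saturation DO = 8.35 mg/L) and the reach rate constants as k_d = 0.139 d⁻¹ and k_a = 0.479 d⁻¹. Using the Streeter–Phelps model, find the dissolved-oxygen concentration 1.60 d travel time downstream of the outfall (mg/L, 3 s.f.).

DO ≈ 5.54 mg/L

Mixed DO = (15.2×7.90 + 2.05×1.79)/(15.2+2.05) = 123.7/17.25 = 7.174 mg/L.
Mixed L₀ = (15.2×1.34 + 2.05×129)/(17.25) = 284.8/17.25 = 16.51 mg/L.
Initial deficit D₀ = C_s − DO₀ = 8.35 − 7.174 = 1.176 mg/L.
D(1.60) = [0.139×16.51/(0.479−0.139)](e^(−0.139×1.60) − e^(−0.479×1.60)) + 1.176 e^(−0.479×1.60)
= 6.750 × (0.8006 − 0.4647) + 1.176 × 0.4647 = 2.814 mg/L.
DO = 8.35 − 2.814 = 5.536 mg/L.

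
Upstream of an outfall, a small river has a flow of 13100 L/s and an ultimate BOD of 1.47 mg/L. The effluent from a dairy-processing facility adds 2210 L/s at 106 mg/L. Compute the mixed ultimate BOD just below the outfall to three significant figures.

16.6 mg/L

Flow-weighted mixing: C = (Q_r C_r + Q_w C_w)/(Q_r + Q_w)
= (13100×1.47 + 2210×106)/(13100 + 2210) = 253500/15310 = 16.56 mg/L.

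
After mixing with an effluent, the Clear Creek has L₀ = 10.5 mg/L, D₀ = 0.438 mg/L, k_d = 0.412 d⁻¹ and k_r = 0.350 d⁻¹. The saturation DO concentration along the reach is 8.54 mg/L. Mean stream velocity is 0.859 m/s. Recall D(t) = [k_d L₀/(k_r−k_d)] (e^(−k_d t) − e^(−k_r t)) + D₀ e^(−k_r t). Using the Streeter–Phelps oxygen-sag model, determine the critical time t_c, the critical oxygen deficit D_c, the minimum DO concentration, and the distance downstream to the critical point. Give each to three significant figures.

t_c ≈ 2.53 d; D_c ≈ 4.36 mg/L; min DO ≈ 4.18 mg/L; x_c ≈ 188 km

At the critical point dD/dt = 0, so k_d L₀ e^(−k_d t) = k_r D. Substituting D(t) from the Streeter–Phelps equation and solving for t gives
t_c = ln[(k_r/k_d)(1 − D₀(k_r−k_d)/(k_d L₀))] / (k_r−k_d).
Here k_r−k_d = -0.06200 d⁻¹ and 1 − D₀(k_r−k_d)/(k_d L₀) = 1 − 0.438×-0.06200/(0.412×10.5) = 1.006, so
t_c = ln(0.8495 × 1.006) / -0.06200 = -0.1568 / -0.06200 = 2.530 d.
D_c = (k_d/k_r) L₀ e^(−k_d t_c) = (0.412/0.350) × 10.5 × e^(−0.412×2.530) = 1.177 × 10.5 × 0.3527 = 4.359 mg/L.
Minimum DO = C_s − D_c = 8.54 − 4.359 = 4.181 mg/L.
x_c = v t_c = 0.859 m/s × 2.530 d × 86400 s/d = 187700 m ≈ 188 km.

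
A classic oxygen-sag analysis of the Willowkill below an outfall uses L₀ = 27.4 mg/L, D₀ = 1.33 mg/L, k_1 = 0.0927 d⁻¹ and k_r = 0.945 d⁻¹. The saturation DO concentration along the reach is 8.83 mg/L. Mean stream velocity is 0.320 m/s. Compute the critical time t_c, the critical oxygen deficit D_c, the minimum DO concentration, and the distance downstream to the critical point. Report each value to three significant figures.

At the critical point dD/dt = 0, so k_1 L₀ e^(−k_1 t) = k_r D. Substituting D(t) from the Streeter–Phelps equation and solving for t gives
t_c = ln[(k_r/k_1)(1 − D₀(k_r−k_1)/(k_1 L₀))] / (k_r−k_1).
Here k_r−k_1 = 0.8523 d⁻¹ and 1 − D₀(k_r−k_1)/(k_1 L₀) = 1 − 1.33×0.8523/(0.0927×27.4) = 0.5537, so
t_c = ln(10.19 × 0.5537) / 0.8523 = 1.731 / 0.8523 = 2.031 d.
L(t_c) = L₀ e^(−k_1 t_c) = 27.4 × 0.8284 = 22.70 mg/L, and at the critical point k_r D_c = k_1 L, so D_c = (0.0927/0.945) × 22.70 = 2.227 mg/L.
Minimum DO = C_s − D_c = 8.83 − 2.227 = 6.603 mg/L.
x_c = v t_c = 0.320 m/s × 2.031 d × 86400 s/d = 56140 m ≈ 56.1 km.

t_c ≈ 2.03 d; D_c ≈ 2.23 mg/L; min DO ≈ 6.60 mg/L; x_c ≈ 56.1 km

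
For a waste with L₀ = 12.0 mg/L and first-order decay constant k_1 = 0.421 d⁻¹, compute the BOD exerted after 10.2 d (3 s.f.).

y_t = L₀(1 − e^(−k_1 t)) = 12.0 × (1 − e^(−0.421×10.2))
= 12.0 × (1 − 0.01365) = 12.0 × 0.9864 = 11.84 mg/L.

y ≈ 11.8 mg/L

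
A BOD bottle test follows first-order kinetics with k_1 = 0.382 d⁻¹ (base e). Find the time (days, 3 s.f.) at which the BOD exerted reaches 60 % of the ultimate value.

t ≈ 2.40 d

y/L₀ = 1 − e^(−k_1 t) = 0.60 ⇒ e^(−k_1 t) = 0.400
t = −ln(0.400) / 0.382 = 0.9163 / 0.382 = 2.399 d.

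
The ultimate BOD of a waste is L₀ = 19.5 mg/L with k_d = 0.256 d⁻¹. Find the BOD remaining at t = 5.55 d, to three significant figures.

L ≈ 4.71 mg/L

L_t = L₀ e^(−k_d t) = 19.5 × e^(−0.256×5.55) = 19.5 × 0.2415 = 4.710 mg/L.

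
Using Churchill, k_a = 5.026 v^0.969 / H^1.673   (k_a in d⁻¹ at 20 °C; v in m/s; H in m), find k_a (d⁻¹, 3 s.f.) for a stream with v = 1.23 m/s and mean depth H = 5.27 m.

k_a ≈ 0.381 d⁻¹

k_a = 5.026 × 1.23^0.969 / 5.27^1.673 = 5.026 × 1.222 / 16.13 = 0.3808 d⁻¹.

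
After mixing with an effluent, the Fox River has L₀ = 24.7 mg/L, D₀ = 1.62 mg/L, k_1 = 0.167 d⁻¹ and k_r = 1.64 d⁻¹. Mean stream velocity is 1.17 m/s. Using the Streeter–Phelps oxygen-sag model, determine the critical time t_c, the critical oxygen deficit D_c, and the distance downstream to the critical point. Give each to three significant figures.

t_c ≈ 0.964 d; D_c ≈ 2.14 mg/L; x_c ≈ 97.5 km

t_c = [1/(k_r−k_1)] ln[(k_r/k_1)(1 − D₀(k_r−k_1)/(k_1 L₀))]
= [1/(1.64−0.167)] ln[(1.64/0.167)(1 − 1.62×1.473/(0.167×24.7))]
= (1/1.473) ln[9.820 × 0.4215] = 0.6789 × ln(4.139) = 0.6789 × 1.421 = 0.9644 d.
D_c = (k_1/k_r) L₀ e^(−k_1 t_c) = (0.167/1.64) × 24.7 × e^(−0.167×0.9644) = 0.1018 × 24.7 × 0.8512 = 2.141 mg/L.
x_c = v t_c = 1.17 m/s × 0.9644 d × 86400 s/d = 97490 m ≈ 97.5 km.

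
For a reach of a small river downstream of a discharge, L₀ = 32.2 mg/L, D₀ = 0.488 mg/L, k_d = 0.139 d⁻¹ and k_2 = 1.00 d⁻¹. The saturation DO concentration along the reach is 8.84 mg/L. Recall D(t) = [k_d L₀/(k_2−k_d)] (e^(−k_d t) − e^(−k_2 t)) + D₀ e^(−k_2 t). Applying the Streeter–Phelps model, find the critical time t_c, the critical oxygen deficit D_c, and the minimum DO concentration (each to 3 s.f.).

t_c ≈ 2.18 d; D_c ≈ 3.31 mg/L; min DO ≈ 5.53 mg/L

At the critical point dD/dt = 0, so k_d L₀ e^(−k_d t) = k_2 D. Substituting D(t) from the Streeter–Phelps equation and solving for t gives
t_c = ln[(k_2/k_d)(1 − D₀(k_2−k_d)/(k_d L₀))] / (k_2−k_d).
Here k_2−k_d = 0.8610 d⁻¹ and 1 − D₀(k_2−k_d)/(k_d L₀) = 1 − 0.488×0.8610/(0.139×32.2) = 0.9061, so
t_c = ln(7.194 × 0.9061) / 0.8610 = 1.875 / 0.8610 = 2.177 d.
L(t_c) = L₀ e^(−k_d t_c) = 32.2 × 0.7389 = 23.79 mg/L, and at the critical point k_2 D_c = k_d L, so D_c = (0.139/1.00) × 23.79 = 3.307 mg/L.
Minimum DO = C_s − D_c = 8.84 − 3.307 = 5.533 mg/L.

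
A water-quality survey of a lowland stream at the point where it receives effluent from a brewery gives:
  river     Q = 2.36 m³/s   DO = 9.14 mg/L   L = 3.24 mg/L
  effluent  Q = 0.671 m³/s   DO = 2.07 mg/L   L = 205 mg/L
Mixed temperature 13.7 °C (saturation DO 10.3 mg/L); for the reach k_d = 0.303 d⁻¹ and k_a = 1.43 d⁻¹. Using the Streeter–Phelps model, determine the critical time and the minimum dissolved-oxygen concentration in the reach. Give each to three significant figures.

t_c ≈ 1.17 d; minimum DO ≈ 3.17 mg/L

Mixed DO = (2.36×9.14 + 0.671×2.07)/(2.36+0.671) = 22.96/3.031 = 7.575 mg/L.
Mixed L₀ = (2.36×3.24 + 0.671×205)/(3.031) = 145.2/3.031 = 47.91 mg/L.
Initial deficit D₀ = C_s − DO₀ = 10.3 − 7.575 = 2.725 mg/L.
t_c = (1/1.127) ln[(1.43/0.303)(1 − 2.725×1.127/(0.303×47.91))] = 0.8873 × ln(3.721) = 1.166 d.
D_c = (0.303/1.43) × 47.91 × e^(−0.303×1.166) = 0.2119 × 47.91 × 0.7024 = 7.130 mg/L.
Minimum DO = 10.3 − 7.130 = 3.170 mg/L.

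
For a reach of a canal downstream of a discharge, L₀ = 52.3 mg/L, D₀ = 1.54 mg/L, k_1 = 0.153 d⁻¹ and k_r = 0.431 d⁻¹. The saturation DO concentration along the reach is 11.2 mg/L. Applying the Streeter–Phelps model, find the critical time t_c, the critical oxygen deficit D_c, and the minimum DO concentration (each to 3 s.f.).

t_c ≈ 3.53 d; D_c ≈ 10.8 mg/L; min DO ≈ 0.378 mg/L

With k_r/k_1 = 2.817 and 1 − D₀(k_r−k_1)/(k_1 L₀) = 0.9465,
t_c = ln(2.817 × 0.9465) / (0.431 − 0.153) = ln(2.666) / 0.2780 = 0.9807/0.2780 = 3.528 d.
D_c = (k_1/k_r) L₀ e^(−k_1 t_c) = (0.153/0.431) × 52.3 × e^(−0.153×3.528) = 0.3550 × 52.3 × 0.5829 = 10.82 mg/L.
Minimum DO = C_s − D_c = 11.2 − 10.82 = 0.3778 mg/L.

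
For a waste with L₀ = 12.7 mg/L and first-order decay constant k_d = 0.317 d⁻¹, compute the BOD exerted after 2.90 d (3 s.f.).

y ≈ 7.64 mg/L

y_t = L₀(1 − e^(−k_d t)) = 12.7 × (1 − e^(−0.317×2.90))
= 12.7 × (1 − 0.3988) = 12.7 × 0.6012 = 7.635 mg/L.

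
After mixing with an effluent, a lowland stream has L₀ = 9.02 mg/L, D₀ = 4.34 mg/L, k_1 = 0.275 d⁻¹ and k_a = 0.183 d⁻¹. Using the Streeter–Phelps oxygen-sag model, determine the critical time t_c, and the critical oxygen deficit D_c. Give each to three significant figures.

With k_a/k_1 = 0.6655 and 1 − D₀(k_a−k_1)/(k_1 L₀) = 1.161,
t_c = ln(0.6655 × 1.161) / (0.183 − 0.275) = ln(0.7726) / -0.09200 = -0.2580/-0.09200 = 2.805 d.
L(t_c) = L₀ e^(−k_1 t_c) = 9.02 × 0.4624 = 4.171 mg/L, and at the critical point k_a D_c = k_1 L, so D_c = (0.275/0.183) × 4.171 = 6.268 mg/L.

t_c ≈ 2.80 d; D_c ≈ 6.27 mg/L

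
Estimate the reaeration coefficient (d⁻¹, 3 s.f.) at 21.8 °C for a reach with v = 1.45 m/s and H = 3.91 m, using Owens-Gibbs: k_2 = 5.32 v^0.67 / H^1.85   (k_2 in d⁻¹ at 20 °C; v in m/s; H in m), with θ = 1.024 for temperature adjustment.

k_2 ≈ 0.572 d⁻¹

k_2(20) = 5.32 × 1.45^0.67 / 3.91^1.85 = 5.32 × 1.283 / 12.46 = 0.5476 d⁻¹.
k_2(21.8) = 0.5476 × 1.024^(21.8−20) = 0.5476 × 1.044 = 0.5715 d⁻¹.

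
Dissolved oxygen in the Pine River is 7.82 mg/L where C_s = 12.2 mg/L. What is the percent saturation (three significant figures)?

% saturation = C/C_s × 100 = 7.82/12.2 × 100 = 64.1 %.

64.1 % saturation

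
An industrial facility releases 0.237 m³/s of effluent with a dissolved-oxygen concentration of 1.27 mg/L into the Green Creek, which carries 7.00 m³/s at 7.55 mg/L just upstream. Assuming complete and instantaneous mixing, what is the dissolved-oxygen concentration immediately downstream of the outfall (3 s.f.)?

7.34 mg/L

Flow-weighted mixing: C = (Q_r C_r + Q_w C_w)/(Q_r + Q_w)
= (7.00×7.55 + 0.237×1.27)/(7.00 + 0.237) = 53.15/7.237 = 7.344 mg/L.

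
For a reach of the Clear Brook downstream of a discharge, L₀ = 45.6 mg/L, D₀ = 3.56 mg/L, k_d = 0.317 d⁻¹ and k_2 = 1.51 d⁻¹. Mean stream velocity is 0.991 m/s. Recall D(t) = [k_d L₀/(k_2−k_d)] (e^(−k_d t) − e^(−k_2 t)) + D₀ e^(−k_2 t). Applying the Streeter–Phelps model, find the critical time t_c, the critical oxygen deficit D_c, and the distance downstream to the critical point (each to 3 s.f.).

t_c = [1/(k_2−k_d)] ln[(k_2/k_d)(1 − D₀(k_2−k_d)/(k_d L₀))]
= [1/(1.51−0.317)] ln[(1.51/0.317)(1 − 3.56×1.193/(0.317×45.6))]
= (1/1.193) ln[4.763 × 0.7062] = 0.8382 × ln(3.364) = 0.8382 × 1.213 = 1.017 d.
D_c = (k_d/k_2) L₀ e^(−k_d t_c) = (0.317/1.51) × 45.6 × e^(−0.317×1.017) = 0.2099 × 45.6 × 0.7245 = 6.935 mg/L.
x_c = v t_c = 0.991 m/s × 1.017 d × 86400 s/d = 87060 m ≈ 87.1 km.

t_c ≈ 1.02 d; D_c ≈ 6.94 mg/L; x_c ≈ 87.1 km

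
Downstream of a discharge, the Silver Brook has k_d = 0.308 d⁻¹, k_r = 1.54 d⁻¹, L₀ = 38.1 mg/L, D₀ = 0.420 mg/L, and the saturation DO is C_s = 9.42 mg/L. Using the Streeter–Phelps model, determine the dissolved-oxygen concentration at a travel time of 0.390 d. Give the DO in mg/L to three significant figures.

DO ≈ 5.97 mg/L

k_d L₀/(k_r−k_d) = 0.308×38.1/(1.54−0.308) = 11.73/1.232 = 9.525 mg/L.
e^(−k_d t) = e^(−0.308×0.3900) = 0.8868; e^(−k_r t) = e^(−1.54×0.3900) = 0.5485.
D = 9.525 × (0.8868 − 0.5485) + 0.420 × 0.5485 = 3.223 + 0.2304 = 3.453 mg/L.
DO = C_s − D = 9.42 − 3.453 = 5.967 mg/L.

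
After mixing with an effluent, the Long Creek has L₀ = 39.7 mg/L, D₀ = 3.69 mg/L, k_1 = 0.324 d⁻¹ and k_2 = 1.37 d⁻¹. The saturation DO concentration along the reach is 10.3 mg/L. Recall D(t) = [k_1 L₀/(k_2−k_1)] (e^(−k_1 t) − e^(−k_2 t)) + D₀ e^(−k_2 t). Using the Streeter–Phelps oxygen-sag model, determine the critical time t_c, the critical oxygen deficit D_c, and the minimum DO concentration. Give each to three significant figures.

t_c ≈ 1.04 d; D_c ≈ 6.71 mg/L; min DO ≈ 3.59 mg/L

With k_2/k_1 = 4.228 and 1 − D₀(k_2−k_1)/(k_1 L₀) = 0.6999,
t_c = ln(4.228 × 0.6999) / (1.37 − 0.324) = ln(2.960) / 1.046 = 1.085/1.046 = 1.037 d.
L(t_c) = L₀ e^(−k_1 t_c) = 39.7 × 0.7146 = 28.37 mg/L, and at the critical point k_2 D_c = k_1 L, so D_c = (0.324/1.37) × 28.37 = 6.709 mg/L.
Minimum DO = C_s − D_c = 10.3 − 6.709 = 3.591 mg/L.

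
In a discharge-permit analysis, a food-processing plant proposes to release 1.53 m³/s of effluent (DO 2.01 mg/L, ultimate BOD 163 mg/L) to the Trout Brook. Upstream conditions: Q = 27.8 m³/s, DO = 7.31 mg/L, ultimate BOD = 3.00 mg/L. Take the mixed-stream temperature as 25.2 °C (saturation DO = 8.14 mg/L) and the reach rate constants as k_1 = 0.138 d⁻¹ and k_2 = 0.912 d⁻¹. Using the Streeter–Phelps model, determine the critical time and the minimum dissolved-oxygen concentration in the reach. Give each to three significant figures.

Mixed DO = (27.8×7.31 + 1.53×2.01)/(27.8+1.53) = 206.3/29.33 = 7.034 mg/L.
Mixed L₀ = (27.8×3.00 + 1.53×163)/(29.33) = 332.8/29.33 = 11.35 mg/L.
Initial deficit D₀ = C_s − DO₀ = 8.14 − 7.034 = 1.106 mg/L.
t_c = (1/0.7740) ln[(0.912/0.138)(1 − 1.106×0.7740/(0.138×11.35))] = 1.292 × ln(2.994) = 1.417 d.
D_c = (0.138/0.912) × 11.35 × e^(−0.138×1.417) = 0.1513 × 11.35 × 0.8224 = 1.412 mg/L.
Minimum DO = 8.14 − 1.412 = 6.728 mg/L.

t_c ≈ 1.42 d; minimum DO ≈ 6.73 mg/L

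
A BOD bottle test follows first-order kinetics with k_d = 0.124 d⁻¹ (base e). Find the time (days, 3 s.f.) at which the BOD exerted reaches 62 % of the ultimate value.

t ≈ 7.80 d

y/L₀ = 1 − e^(−k_d t) = 0.62 ⇒ e^(−k_d t) = 0.380
t = −ln(0.380) / 0.124 = 0.9676 / 0.124 = 7.803 d.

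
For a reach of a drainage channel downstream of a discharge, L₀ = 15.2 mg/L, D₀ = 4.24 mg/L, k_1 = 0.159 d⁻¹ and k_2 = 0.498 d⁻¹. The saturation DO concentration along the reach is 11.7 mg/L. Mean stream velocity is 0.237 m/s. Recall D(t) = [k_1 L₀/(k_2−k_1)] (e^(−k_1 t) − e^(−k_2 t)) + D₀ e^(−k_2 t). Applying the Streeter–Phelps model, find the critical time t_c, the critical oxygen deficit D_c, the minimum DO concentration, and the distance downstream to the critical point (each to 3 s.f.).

t_c ≈ 0.703 d; D_c ≈ 4.34 mg/L; min DO ≈ 7.36 mg/L; x_c ≈ 14.4 km

With k_2/k_1 = 3.132 and 1 − D₀(k_2−k_1)/(k_1 L₀) = 0.4053,
t_c = ln(3.132 × 0.4053) / (0.498 − 0.159) = ln(1.269) / 0.3390 = 0.2385/0.3390 = 0.7035 d.
L(t_c) = L₀ e^(−k_1 t_c) = 15.2 × 0.8942 = 13.59 mg/L, and at the critical point k_2 D_c = k_1 L, so D_c = (0.159/0.498) × 13.59 = 4.339 mg/L.
Minimum DO = C_s − D_c = 11.7 − 4.339 = 7.361 mg/L.
x_c = v t_c = 0.237 m/s × 0.7035 d × 86400 s/d = 14400 m ≈ 14.4 km.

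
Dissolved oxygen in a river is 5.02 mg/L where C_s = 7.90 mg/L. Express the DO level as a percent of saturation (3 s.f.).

% saturation = C/C_s × 100 = 5.02/7.90 × 100 = 63.5 %.

63.5 % saturation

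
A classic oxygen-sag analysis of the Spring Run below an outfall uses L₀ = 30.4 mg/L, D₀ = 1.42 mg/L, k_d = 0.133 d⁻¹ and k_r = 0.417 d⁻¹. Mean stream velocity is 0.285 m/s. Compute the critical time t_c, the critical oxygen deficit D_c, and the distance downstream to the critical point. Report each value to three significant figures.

t_c ≈ 3.65 d; D_c ≈ 5.96 mg/L; x_c ≈ 90.0 km

t_c = [1/(k_r−k_d)] ln[(k_r/k_d)(1 − D₀(k_r−k_d)/(k_d L₀))]
= [1/(0.417−0.133)] ln[(0.417/0.133)(1 − 1.42×0.2840/(0.133×30.4))]
= (1/0.2840) ln[3.135 × 0.9003] = 3.521 × ln(2.823) = 3.521 × 1.038 = 3.654 d.
D_c = (k_d/k_r) L₀ e^(−k_d t_c) = (0.133/0.417) × 30.4 × e^(−0.133×3.654) = 0.3189 × 30.4 × 0.6151 = 5.964 mg/L.
x_c = v t_c = 0.285 m/s × 3.654 d × 86400 s/d = 89970 m ≈ 90.0 km.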